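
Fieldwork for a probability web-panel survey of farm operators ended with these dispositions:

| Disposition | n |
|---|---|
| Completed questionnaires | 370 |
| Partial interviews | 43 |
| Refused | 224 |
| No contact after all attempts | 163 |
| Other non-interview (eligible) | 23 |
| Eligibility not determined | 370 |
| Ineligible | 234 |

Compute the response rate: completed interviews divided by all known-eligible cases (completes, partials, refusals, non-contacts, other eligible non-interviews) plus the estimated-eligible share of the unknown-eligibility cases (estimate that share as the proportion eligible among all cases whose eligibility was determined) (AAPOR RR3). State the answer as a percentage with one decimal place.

33.3%

Numerator → 370
Determined eligible → 370 + 43 + 224 + 163 + 23 = 823
e = 823 / (823 + 234) = 823 / 1057 = 0.7786
e × U → 0.7786 × 370 = 288.08
Base → 823 + 288.08 = 1111.08
RR3 = 370 / 1111.08 = 0.3330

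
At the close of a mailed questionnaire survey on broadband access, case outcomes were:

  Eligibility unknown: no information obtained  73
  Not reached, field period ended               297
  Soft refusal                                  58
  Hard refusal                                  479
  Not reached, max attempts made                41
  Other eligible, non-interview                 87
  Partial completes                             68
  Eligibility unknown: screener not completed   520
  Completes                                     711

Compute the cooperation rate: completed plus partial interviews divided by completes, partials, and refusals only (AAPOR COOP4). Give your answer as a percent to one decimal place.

Refused = 479 + 58 = 537
Never reached = 297 + 41 = 338
Unknown if eligible = 520 + 73 = 593
Numerator → 711 + 68 = 779
Denom → 711 + 68 + 537 = 1316
COOP4 = 779 / 1316 = 0.5919

59.2%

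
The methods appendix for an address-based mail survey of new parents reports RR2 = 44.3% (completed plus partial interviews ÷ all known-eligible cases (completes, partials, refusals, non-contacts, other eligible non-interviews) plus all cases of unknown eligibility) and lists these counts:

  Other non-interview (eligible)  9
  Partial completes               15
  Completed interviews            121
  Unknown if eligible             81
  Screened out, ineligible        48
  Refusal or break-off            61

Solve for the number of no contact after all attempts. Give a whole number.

20

Num → 121 + 15 = 136
RR2 = 136 / D = 0.443
D = 136 / 0.443 = 307.0
Remaining denominator categories sum to 287
no contact after all attempts = 307.0 − 287 ≈ 20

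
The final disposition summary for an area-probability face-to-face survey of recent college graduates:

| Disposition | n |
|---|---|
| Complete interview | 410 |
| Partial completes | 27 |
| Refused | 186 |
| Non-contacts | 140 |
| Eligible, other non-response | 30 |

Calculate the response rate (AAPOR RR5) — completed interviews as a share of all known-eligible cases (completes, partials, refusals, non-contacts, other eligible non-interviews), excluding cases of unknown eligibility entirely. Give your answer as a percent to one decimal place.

51.7%

Top: 410
Base: 410 + 27 + 186 + 140 + 30 = 793
RR5 = 410 / 793 = 0.5170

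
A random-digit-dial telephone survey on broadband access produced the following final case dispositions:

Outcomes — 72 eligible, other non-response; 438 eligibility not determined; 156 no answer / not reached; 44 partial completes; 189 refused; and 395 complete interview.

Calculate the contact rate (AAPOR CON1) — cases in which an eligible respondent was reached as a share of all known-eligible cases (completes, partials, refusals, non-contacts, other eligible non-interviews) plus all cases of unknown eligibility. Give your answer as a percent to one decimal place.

Top → 395 + 44 + 189 + 72 = 700
Base → 395 + 44 + 189 + 156 + 72 + 438 = 1294
CON1 = 700 / 1294 = 0.5410

54.1%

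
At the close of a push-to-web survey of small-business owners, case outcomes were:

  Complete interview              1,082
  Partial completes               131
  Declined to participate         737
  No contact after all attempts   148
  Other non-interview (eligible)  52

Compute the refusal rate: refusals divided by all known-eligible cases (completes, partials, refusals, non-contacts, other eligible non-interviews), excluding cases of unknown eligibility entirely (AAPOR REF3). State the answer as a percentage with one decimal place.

34.3%

Num: 737
Denominator: 1082 + 131 + 737 + 148 + 52 = 2150
REF3 = 737 / 2150 = 0.3428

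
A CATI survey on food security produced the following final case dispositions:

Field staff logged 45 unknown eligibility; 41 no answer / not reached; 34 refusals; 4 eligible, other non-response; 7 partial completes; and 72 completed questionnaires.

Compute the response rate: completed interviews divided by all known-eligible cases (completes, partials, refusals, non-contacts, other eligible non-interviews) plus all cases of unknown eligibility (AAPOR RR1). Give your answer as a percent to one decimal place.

Num = 72
Denominator = 72 + 7 + 34 + 41 + 4 + 45 = 203
RR1 = 72 / 203 = 0.3547

35.5%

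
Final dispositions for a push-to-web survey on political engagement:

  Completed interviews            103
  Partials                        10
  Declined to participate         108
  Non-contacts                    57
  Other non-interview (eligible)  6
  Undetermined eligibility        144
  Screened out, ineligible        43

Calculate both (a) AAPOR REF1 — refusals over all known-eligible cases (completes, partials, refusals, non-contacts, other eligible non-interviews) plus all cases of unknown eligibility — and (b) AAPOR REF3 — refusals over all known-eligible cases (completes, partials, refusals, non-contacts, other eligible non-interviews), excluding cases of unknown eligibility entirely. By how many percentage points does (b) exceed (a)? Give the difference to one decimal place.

Top: 108
Denominator: 103 + 10 + 108 + 57 + 6 + 144 = 428
REF1 = 108 / 428 = 0.2523
Denominator: 103 + 10 + 108 + 57 + 6 = 284
REF3 = 108 / 284 = 0.3803
Difference = 38.03 − 25.23 = 12.80 percentage points

12.8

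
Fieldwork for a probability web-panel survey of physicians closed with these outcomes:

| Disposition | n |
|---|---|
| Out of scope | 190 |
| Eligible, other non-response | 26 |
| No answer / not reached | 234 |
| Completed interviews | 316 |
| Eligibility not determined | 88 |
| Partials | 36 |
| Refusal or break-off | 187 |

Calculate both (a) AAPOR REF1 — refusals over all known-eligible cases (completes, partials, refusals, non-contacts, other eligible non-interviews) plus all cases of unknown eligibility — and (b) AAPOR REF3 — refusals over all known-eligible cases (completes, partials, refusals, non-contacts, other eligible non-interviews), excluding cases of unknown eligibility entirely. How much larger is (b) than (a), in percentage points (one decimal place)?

Top → 187
Denominator → 316 + 36 + 187 + 234 + 26 + 88 = 887
REF1 = 187 / 887 = 0.2108
Denominator → 316 + 36 + 187 + 234 + 26 = 799
REF3 = 187 / 799 = 0.2340
Difference = 23.40 − 21.08 = 2.32 percentage points

2.3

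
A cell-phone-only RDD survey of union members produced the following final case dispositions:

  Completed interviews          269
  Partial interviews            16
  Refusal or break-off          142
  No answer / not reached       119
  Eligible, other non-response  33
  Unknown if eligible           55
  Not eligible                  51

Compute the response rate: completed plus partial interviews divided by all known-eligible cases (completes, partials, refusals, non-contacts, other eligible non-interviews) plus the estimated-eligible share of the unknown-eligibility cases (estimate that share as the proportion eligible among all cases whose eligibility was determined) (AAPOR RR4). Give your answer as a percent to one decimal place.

Top: 269 + 16 = 285
Eligible (known): 269 + 16 + 142 + 119 + 33 = 579
e = 579 / (579 + 51) = 579 / 630 = 0.9190
e × U: 0.9190 × 55 = 50.55
Base: 579 + 50.55 = 629.55
RR4 = 285 / 629.55 = 0.4527

45.3%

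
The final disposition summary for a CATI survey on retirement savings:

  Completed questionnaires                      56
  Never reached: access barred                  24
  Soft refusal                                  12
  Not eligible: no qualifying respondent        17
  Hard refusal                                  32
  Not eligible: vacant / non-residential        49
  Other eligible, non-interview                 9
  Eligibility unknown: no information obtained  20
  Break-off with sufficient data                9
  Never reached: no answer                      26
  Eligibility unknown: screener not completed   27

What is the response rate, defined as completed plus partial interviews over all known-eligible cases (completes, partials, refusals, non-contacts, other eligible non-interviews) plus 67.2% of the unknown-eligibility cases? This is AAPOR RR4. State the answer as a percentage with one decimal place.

Refusals = 32 + 12 = 44
Never reached = 26 + 24 = 50
Unknown if eligible = 27 + 20 = 47
Not eligible = 17 + 49 = 66
Num: 56 + 9 = 65
Eligible (known): 56 + 9 + 44 + 50 + 9 = 168
e × U: 0.6720 × 47 = 31.58
Base: 168 + 31.58 = 199.58
RR4 = 65 / 199.58 = 0.3257

32.6%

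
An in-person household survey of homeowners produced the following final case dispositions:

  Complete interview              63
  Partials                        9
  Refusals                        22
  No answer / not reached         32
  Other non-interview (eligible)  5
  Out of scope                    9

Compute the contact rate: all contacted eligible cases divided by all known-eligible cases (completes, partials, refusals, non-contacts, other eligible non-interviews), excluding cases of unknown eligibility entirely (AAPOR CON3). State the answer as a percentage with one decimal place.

75.6%

Num = 63 + 9 + 22 + 5 = 99
Base = 63 + 9 + 22 + 32 + 5 = 131
CON3 = 99 / 131 = 0.7557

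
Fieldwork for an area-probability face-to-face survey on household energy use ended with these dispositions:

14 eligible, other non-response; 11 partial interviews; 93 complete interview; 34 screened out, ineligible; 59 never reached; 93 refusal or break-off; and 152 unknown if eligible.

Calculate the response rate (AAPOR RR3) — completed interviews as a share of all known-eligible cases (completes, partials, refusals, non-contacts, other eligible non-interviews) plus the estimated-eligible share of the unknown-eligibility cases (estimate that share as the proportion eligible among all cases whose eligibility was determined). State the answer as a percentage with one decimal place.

23.0%

Num: 93
Determined eligible: 93 + 11 + 93 + 59 + 14 = 270
e = 270 / (270 + 34) = 270 / 304 = 0.8882
e × U: 0.8882 × 152 = 135.01
Base: 270 + 135.01 = 405.01
RR3 = 93 / 405.01 = 0.2296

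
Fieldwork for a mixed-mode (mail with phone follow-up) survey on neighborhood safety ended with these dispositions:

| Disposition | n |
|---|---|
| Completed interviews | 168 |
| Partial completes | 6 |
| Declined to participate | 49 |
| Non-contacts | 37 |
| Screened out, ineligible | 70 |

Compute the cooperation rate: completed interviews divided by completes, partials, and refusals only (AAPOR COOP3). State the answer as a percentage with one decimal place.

75.3%

Num → 168
Denominator → 168 + 6 + 49 = 223
COOP3 = 168 / 223 = 0.7534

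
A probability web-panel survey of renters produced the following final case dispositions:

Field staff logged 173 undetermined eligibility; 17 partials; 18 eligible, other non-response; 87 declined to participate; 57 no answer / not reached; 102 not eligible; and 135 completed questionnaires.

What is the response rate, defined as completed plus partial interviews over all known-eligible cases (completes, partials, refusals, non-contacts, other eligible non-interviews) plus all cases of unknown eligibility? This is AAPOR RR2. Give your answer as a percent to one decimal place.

Num = 135 + 17 = 152
Denom = 135 + 17 + 87 + 57 + 18 + 173 = 487
RR2 = 152 / 487 = 0.3121

31.2%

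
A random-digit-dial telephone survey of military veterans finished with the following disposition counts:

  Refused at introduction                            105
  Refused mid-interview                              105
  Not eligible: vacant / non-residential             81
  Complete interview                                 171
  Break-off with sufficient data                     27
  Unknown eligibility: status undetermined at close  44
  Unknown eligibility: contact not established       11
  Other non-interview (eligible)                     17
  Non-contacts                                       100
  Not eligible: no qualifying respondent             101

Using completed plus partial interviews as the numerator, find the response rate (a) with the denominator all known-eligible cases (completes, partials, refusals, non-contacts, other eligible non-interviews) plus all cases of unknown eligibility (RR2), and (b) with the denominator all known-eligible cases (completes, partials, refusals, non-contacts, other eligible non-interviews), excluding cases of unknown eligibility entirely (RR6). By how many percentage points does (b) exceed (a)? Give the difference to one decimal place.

Declined to participate = 105 + 105 = 210
Unknown eligibility = 11 + 44 = 55
Ineligible = 101 + 81 = 182
Num = 171 + 27 = 198
Denominator = 171 + 27 + 210 + 100 + 17 + 55 = 580
RR2 = 198 / 580 = 0.3414
Denominator = 171 + 27 + 210 + 100 + 17 = 525
RR6 = 198 / 525 = 0.3771
Difference = 37.71 − 34.14 = 3.57 percentage points

3.6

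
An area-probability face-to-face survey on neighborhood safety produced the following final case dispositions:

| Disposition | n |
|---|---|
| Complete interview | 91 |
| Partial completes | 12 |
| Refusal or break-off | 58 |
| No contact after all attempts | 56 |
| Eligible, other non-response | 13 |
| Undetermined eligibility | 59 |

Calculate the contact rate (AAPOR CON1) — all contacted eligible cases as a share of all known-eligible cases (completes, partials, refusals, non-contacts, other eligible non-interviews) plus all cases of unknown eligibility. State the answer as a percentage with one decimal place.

Num → 91 + 12 + 58 + 13 = 174
Denom → 91 + 12 + 58 + 56 + 13 + 59 = 289
CON1 = 174 / 289 = 0.6021

60.2%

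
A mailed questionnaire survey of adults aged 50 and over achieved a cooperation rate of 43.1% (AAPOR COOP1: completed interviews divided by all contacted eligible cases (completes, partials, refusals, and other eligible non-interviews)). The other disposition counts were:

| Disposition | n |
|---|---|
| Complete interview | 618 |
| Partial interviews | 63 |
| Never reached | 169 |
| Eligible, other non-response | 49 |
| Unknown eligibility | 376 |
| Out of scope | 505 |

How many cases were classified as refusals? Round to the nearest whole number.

COOP1 = 618 / D = 0.431
D = 618 / 0.431 = 1433.9
Remaining denominator categories sum to 730
refusals = 1433.9 − 730 ≈ 704

704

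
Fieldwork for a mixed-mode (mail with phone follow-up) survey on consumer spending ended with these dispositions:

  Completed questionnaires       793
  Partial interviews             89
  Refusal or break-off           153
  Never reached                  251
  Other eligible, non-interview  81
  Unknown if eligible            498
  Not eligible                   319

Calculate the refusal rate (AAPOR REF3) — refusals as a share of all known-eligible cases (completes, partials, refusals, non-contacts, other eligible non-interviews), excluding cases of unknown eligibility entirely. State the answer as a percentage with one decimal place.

Num → 153
Denom → 793 + 89 + 153 + 251 + 81 = 1367
REF3 = 153 / 1367 = 0.1119

11.2%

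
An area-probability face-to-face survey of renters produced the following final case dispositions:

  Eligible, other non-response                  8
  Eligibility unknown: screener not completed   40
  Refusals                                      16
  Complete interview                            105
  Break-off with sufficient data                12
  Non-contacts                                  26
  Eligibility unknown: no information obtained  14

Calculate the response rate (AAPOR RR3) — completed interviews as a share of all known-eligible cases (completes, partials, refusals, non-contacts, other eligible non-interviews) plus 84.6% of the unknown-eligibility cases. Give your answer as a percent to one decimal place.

Eligibility not determined = 40 + 14 = 54
Top → 105
Eligible (known) → 105 + 12 + 16 + 26 + 8 = 167
Eligible share of unknowns → 0.8460 × 54 = 45.68
Denom → 167 + 45.68 = 212.68
RR3 = 105 / 212.68 = 0.4937

49.4%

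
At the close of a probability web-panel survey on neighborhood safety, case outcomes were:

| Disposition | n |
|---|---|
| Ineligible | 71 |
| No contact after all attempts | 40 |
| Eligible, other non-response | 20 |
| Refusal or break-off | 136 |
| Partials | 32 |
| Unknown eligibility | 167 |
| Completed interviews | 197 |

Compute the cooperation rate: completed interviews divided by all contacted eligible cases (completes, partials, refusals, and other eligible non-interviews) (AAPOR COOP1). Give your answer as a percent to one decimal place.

Num → 197
Base → 197 + 32 + 136 + 20 = 385
COOP1 = 197 / 385 = 0.5117

51.2%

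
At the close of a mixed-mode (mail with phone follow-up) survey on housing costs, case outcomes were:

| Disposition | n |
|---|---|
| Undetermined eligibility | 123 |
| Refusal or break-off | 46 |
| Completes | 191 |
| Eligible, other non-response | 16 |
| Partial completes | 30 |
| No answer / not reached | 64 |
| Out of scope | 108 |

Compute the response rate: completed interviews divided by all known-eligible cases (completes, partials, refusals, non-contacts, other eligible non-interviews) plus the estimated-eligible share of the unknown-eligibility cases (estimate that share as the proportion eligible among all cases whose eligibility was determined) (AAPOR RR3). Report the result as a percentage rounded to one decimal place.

43.3%

Num → 191
Known eligible → 191 + 30 + 46 + 64 + 16 = 347
e = 347 / (347 + 108) = 347 / 455 = 0.7626
e × U → 0.7626 × 123 = 93.80
Denominator → 347 + 93.80 = 440.80
RR3 = 191 / 440.80 = 0.4333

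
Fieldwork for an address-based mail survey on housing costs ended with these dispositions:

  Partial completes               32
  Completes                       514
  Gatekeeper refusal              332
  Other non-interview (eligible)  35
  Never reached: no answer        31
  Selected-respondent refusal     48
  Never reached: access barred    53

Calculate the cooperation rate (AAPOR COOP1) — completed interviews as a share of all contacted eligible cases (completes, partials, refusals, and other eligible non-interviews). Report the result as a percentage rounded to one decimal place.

Refusal or break-off = 332 + 48 = 380
No answer / not reached = 31 + 53 = 84
Numerator = 514
Base = 514 + 32 + 380 + 35 = 961
COOP1 = 514 / 961 = 0.5349

53.5%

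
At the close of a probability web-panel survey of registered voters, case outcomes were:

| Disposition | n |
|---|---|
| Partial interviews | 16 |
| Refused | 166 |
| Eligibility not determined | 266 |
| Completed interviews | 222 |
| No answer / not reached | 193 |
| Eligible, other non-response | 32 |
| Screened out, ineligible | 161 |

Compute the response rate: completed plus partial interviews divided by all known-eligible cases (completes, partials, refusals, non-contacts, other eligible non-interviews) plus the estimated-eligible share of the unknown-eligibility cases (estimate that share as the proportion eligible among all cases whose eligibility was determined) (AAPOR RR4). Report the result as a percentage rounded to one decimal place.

Numerator: 222 + 16 = 238
Known eligible: 222 + 16 + 166 + 193 + 32 = 629
e = 629 / (629 + 161) = 629 / 790 = 0.7962
Eligible share of unknowns: 0.7962 × 266 = 211.79
Base: 629 + 211.79 = 840.79
RR4 = 238 / 840.79 = 0.2831

28.3%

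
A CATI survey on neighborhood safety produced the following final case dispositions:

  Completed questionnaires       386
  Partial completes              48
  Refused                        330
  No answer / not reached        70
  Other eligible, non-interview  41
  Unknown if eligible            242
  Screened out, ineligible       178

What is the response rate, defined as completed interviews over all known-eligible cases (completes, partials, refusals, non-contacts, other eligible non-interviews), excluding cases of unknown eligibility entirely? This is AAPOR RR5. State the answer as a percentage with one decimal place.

44.1%

Numerator: 386
Denominator: 386 + 48 + 330 + 70 + 41 = 875
RR5 = 386 / 875 = 0.4411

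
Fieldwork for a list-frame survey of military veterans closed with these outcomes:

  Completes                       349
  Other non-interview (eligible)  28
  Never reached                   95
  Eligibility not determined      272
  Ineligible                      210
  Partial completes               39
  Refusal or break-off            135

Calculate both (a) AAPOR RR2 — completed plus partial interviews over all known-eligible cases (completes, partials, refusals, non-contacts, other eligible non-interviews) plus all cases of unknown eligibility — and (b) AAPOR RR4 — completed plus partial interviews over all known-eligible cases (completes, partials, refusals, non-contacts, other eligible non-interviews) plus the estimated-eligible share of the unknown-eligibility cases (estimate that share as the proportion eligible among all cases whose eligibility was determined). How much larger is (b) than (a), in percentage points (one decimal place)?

3.3

Numerator = 349 + 39 = 388
Denominator = 349 + 39 + 135 + 95 + 28 + 272 = 918
RR2 = 388 / 918 = 0.4227
Known eligible = 349 + 39 + 135 + 95 + 28 = 646
e = 646 / (646 + 210) = 646 / 856 = 0.7547
e × U = 0.7547 × 272 = 205.28
Denominator = 646 + 205.28 = 851.28
RR4 = 388 / 851.28 = 0.4558
Difference = 45.58 − 42.27 = 3.31 percentage points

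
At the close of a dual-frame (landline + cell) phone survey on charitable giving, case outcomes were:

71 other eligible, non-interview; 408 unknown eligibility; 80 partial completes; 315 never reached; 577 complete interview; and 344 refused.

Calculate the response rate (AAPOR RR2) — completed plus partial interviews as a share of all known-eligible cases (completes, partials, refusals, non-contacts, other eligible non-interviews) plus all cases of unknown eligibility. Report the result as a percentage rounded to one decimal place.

36.6%

Num → 577 + 80 = 657
Denominator → 577 + 80 + 344 + 315 + 71 + 408 = 1795
RR2 = 657 / 1795 = 0.3660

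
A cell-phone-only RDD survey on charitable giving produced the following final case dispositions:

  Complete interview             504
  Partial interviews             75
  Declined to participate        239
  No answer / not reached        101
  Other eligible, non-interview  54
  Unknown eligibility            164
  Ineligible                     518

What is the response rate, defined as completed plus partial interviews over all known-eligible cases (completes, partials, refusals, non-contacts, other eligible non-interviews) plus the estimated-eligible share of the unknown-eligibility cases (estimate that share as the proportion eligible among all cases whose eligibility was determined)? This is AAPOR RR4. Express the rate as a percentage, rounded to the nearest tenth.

53.6%

Num → 504 + 75 = 579
Determined eligible → 504 + 75 + 239 + 101 + 54 = 973
e = 973 / (973 + 518) = 973 / 1491 = 0.6526
e × U → 0.6526 × 164 = 107.03
Denominator → 973 + 107.03 = 1080.03
RR4 = 579 / 1080.03 = 0.5361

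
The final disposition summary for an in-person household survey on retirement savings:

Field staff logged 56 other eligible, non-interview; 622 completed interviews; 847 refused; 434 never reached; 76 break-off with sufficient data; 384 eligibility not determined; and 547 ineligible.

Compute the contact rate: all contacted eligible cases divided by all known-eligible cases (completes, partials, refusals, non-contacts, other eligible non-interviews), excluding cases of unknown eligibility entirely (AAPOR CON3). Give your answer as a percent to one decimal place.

Num: 622 + 76 + 847 + 56 = 1601
Base: 622 + 76 + 847 + 434 + 56 = 2035
CON3 = 1601 / 2035 = 0.7867

78.7%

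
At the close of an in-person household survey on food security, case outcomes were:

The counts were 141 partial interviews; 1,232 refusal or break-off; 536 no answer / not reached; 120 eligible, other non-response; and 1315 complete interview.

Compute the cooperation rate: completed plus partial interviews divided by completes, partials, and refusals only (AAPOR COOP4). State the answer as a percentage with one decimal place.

54.2%

Num: 1315 + 141 = 1456
Denom: 1315 + 141 + 1232 = 2688
COOP4 = 1456 / 2688 = 0.5417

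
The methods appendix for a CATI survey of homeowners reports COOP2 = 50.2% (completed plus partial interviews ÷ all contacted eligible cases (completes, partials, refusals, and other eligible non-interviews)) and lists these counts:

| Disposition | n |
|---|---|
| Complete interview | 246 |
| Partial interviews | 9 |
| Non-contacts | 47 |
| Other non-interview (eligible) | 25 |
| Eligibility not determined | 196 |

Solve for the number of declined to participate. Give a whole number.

Top = 246 + 9 = 255
COOP2 = 255 / D = 0.502
D = 255 / 0.502 = 508.0
Other denominator terms total 280
declined to participate = 508.0 − 280 ≈ 228

228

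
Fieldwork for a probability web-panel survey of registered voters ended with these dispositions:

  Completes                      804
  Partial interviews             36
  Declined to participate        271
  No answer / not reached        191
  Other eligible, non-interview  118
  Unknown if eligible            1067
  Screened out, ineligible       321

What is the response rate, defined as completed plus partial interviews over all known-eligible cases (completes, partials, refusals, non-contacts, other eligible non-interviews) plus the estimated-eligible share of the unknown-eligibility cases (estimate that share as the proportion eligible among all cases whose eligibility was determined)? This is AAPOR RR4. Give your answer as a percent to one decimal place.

36.7%

Top: 804 + 36 = 840
Determined eligible: 804 + 36 + 271 + 191 + 118 = 1420
e = 1420 / (1420 + 321) = 1420 / 1741 = 0.8156
e × U: 0.8156 × 1067 = 870.25
Base: 1420 + 870.25 = 2290.25
RR4 = 840 / 2290.25 = 0.3668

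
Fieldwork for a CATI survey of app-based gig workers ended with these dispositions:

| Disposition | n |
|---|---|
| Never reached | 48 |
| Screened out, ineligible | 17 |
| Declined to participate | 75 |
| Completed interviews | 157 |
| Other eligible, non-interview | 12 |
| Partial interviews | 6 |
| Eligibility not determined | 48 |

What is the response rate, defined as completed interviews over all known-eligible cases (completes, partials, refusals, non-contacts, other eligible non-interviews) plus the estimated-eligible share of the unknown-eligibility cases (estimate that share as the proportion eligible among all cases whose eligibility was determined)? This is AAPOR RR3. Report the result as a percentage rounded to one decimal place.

Top → 157
Determined eligible → 157 + 6 + 75 + 48 + 12 = 298
e = 298 / (298 + 17) = 298 / 315 = 0.9460
e × U → 0.9460 × 48 = 45.41
Base → 298 + 45.41 = 343.41
RR3 = 157 / 343.41 = 0.4572

45.7%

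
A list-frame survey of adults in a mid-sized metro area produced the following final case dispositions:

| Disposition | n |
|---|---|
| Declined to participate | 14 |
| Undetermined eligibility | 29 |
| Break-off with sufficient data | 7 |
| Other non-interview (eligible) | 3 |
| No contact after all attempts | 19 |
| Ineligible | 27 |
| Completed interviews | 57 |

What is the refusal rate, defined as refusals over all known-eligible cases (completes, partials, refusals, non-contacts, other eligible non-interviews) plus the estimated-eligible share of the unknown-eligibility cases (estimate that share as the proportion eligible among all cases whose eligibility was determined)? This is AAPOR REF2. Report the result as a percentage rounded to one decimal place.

11.4%

Numerator = 14
Determined eligible = 57 + 7 + 14 + 19 + 3 = 100
e = 100 / (100 + 27) = 100 / 127 = 0.7874
e × U = 0.7874 × 29 = 22.83
Base = 100 + 22.83 = 122.83
REF2 = 14 / 122.83 = 0.1140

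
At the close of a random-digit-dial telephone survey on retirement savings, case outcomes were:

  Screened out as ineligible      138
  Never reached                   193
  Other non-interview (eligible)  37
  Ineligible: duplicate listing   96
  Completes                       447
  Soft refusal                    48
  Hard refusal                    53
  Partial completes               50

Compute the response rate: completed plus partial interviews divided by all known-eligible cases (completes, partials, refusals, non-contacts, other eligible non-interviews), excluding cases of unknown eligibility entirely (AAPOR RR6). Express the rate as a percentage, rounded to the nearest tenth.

Refusal or break-off = 53 + 48 = 101
Not eligible = 138 + 96 = 234
Numerator = 447 + 50 = 497
Denominator = 447 + 50 + 101 + 193 + 37 = 828
RR6 = 497 / 828 = 0.6002

60.0%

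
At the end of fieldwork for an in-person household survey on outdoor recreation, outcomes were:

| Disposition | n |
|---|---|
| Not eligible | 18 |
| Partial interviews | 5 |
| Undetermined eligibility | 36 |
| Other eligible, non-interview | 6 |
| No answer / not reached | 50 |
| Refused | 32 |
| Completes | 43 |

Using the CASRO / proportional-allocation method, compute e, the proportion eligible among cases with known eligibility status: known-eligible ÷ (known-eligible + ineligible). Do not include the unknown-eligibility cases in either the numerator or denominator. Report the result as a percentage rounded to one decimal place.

Known eligible: 43 + 5 + 32 + 50 + 6 = 136
e = 136 / (136 + 18) = 136 / 154 = 0.8831

88.3%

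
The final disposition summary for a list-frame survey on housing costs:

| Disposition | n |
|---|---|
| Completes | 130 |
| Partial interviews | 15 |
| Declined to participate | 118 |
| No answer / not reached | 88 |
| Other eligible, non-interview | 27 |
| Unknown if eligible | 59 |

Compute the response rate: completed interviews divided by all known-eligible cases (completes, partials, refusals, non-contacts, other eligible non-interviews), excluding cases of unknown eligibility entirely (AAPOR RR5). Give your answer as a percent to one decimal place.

34.4%

Num: 130
Base: 130 + 15 + 118 + 88 + 27 = 378
RR5 = 130 / 378 = 0.3439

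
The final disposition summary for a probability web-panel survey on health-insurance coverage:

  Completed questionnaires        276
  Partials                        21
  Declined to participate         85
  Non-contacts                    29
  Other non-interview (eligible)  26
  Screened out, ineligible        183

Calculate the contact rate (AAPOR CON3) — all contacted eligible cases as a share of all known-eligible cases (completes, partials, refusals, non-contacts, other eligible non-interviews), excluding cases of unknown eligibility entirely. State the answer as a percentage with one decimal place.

Top = 276 + 21 + 85 + 26 = 408
Base = 276 + 21 + 85 + 29 + 26 = 437
CON3 = 408 / 437 = 0.9336

93.4%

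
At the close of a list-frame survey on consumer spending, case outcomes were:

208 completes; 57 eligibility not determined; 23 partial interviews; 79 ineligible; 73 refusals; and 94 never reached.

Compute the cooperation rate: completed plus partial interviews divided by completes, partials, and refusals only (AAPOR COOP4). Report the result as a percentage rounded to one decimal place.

76.0%

Top → 208 + 23 = 231
Denom → 208 + 23 + 73 = 304
COOP4 = 231 / 304 = 0.7599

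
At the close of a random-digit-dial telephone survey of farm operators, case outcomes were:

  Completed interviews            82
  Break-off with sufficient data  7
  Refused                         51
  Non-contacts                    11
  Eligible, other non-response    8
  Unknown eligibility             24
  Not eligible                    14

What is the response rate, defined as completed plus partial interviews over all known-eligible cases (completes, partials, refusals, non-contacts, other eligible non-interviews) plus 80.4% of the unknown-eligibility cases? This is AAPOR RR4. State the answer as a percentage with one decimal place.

Num → 82 + 7 = 89
Known eligible → 82 + 7 + 51 + 11 + 8 = 159
Eligible share of unknowns → 0.8040 × 24 = 19.30
Denominator → 159 + 19.30 = 178.30
RR4 = 89 / 178.30 = 0.4992

49.9%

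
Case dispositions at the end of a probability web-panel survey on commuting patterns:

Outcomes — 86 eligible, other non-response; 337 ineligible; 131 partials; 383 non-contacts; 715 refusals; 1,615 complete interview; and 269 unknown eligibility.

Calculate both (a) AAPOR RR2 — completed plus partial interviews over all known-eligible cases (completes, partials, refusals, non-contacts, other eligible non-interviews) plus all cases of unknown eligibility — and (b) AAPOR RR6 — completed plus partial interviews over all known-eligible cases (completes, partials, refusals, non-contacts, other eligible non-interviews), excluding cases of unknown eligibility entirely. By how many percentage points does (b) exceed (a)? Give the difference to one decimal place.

5.0

Top = 1615 + 131 = 1746
Base = 1615 + 131 + 715 + 383 + 86 + 269 = 3199
RR2 = 1746 / 3199 = 0.5458
Base = 1615 + 131 + 715 + 383 + 86 = 2930
RR6 = 1746 / 2930 = 0.5959
Difference = 59.59 − 54.58 = 5.01 percentage points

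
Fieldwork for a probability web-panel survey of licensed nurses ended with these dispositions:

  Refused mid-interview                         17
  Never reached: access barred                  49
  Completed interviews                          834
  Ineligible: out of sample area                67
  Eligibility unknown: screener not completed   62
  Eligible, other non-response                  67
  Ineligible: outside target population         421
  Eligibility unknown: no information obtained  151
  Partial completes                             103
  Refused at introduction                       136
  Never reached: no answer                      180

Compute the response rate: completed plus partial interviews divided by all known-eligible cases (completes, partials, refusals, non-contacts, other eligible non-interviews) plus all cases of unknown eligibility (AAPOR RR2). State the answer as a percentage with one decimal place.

Refusals = 136 + 17 = 153
Non-contacts = 180 + 49 = 229
Undetermined eligibility = 62 + 151 = 213
Out of scope = 421 + 67 = 488
Num: 834 + 103 = 937
Denominator: 834 + 103 + 153 + 229 + 67 + 213 = 1599
RR2 = 937 / 1599 = 0.5860

58.6%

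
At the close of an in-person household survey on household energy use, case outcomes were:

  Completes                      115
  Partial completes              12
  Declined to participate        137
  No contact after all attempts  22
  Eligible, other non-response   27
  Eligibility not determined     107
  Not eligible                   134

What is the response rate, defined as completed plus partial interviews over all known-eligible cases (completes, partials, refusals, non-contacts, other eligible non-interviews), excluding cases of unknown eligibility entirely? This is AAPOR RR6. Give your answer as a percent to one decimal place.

Top = 115 + 12 = 127
Denominator = 115 + 12 + 137 + 22 + 27 = 313
RR6 = 127 / 313 = 0.4058

40.6%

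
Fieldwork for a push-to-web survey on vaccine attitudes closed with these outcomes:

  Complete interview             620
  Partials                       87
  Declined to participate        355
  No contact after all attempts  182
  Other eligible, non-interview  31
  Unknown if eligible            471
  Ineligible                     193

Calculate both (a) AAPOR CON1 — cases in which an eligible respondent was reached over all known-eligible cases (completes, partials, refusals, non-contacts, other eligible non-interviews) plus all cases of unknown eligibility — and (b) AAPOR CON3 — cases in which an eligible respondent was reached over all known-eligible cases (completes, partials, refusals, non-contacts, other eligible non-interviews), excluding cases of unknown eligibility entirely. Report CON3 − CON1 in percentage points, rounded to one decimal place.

Num = 620 + 87 + 355 + 31 = 1093
Base = 620 + 87 + 355 + 182 + 31 + 471 = 1746
CON1 = 1093 / 1746 = 0.6260
Base = 620 + 87 + 355 + 182 + 31 = 1275
CON3 = 1093 / 1275 = 0.8573
Difference = 85.73 − 62.60 = 23.13 percentage points

23.1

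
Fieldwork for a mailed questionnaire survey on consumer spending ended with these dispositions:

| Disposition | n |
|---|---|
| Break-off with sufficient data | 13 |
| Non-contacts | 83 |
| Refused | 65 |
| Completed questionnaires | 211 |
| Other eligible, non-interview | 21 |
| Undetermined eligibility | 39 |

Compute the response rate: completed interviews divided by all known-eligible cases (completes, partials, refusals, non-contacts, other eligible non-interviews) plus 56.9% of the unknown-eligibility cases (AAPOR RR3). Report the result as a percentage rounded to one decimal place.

50.8%

Numerator → 211
Known eligible → 211 + 13 + 65 + 83 + 21 = 393
Eligible share of unknowns → 0.5690 × 39 = 22.19
Denominator → 393 + 22.19 = 415.19
RR3 = 211 / 415.19 = 0.5082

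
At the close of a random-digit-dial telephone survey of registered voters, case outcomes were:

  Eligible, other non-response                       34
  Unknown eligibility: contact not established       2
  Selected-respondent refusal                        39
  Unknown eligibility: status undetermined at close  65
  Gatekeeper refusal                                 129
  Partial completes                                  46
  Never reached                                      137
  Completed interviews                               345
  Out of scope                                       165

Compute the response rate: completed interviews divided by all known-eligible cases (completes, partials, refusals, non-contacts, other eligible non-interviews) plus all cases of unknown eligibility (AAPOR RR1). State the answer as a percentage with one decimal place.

43.3%

Declined to participate = 129 + 39 = 168
Unknown eligibility = 2 + 65 = 67
Numerator → 345
Denominator → 345 + 46 + 168 + 137 + 34 + 67 = 797
RR1 = 345 / 797 = 0.4329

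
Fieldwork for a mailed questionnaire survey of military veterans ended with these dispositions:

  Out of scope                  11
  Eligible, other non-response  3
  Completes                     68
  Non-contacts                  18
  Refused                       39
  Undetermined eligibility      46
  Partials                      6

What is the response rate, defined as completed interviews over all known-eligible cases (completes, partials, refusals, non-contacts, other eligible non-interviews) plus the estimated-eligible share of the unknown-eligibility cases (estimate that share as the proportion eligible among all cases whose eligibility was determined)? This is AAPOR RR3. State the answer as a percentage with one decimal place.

Numerator = 68
Determined eligible = 68 + 6 + 39 + 18 + 3 = 134
e = 134 / (134 + 11) = 134 / 145 = 0.9241
Estimated eligible among unknowns = 0.9241 × 46 = 42.51
Base = 134 + 42.51 = 176.51
RR3 = 68 / 176.51 = 0.3852

38.5%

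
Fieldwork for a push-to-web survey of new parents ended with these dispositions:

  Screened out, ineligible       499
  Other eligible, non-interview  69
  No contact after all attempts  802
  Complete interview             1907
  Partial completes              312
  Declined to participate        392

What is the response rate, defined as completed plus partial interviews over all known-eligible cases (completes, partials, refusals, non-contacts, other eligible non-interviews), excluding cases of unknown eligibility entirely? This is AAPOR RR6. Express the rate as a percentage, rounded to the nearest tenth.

63.7%

Top: 1907 + 312 = 2219
Denom: 1907 + 312 + 392 + 802 + 69 = 3482
RR6 = 2219 / 3482 = 0.6373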